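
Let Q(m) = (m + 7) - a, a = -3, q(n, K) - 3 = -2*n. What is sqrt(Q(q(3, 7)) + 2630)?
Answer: 3*sqrt(293) ≈ 51.352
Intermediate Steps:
q(n, K) = 3 - 2*n
Q(m) = 10 + m (Q(m) = (m + 7) - 1*(-3) = (7 + m) + 3 = 10 + m)
sqrt(Q(q(3, 7)) + 2630) = sqrt((10 + (3 - 2*3)) + 2630) = sqrt((10 + (3 - 6)) + 2630) = sqrt((10 - 3) + 2630) = sqrt(7 + 2630) = sqrt(2637) = 3*sqrt(293)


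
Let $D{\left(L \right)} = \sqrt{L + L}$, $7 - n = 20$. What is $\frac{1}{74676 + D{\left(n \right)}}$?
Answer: $\frac{37338}{2788252501} - \frac{i \sqrt{26}}{5576505002} \approx 1.3391 \cdot 10^{-5} - 9.1438 \cdot 10^{-10} i$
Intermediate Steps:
$n = -13$ ($n = 7 - 20 = -13$)
$D{\left(L \right)} = \sqrt{2} \sqrt{L}$ ($D{\left(L \right)} = \sqrt{2 L} = \sqrt{2} \sqrt{L}$)
$\frac{1}{74676 + D{\left(n \right)}} = \frac{1}{74676 + \sqrt{2} \sqrt{-13}} = \frac{1}{74676 + \sqrt{2} i \sqrt{13}} = \frac{1}{74676 + i \sqrt{26}}$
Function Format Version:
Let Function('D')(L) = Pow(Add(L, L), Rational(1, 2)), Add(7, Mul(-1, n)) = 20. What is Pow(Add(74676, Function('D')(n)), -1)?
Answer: Add(Rational(37338, 2788252501), Mul(Rational(-1, 5576505002), I, Pow(26, Rational(1, 2)))) ≈ Add(1.3391e-5, Mul(-9.1438e-10, I))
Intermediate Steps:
n = -13 (n = Add(7, Mul(-1, 20)) = Add(7, -20) = -13)
Function('D')(L) = Mul(Pow(2, Rational(1, 2)), Pow(L, Rational(1, 2))) (Function('D')(L) = Pow(Mul(2, L), Rational(1, 2)) = Mul(Pow(2, Rational(1, 2)), Pow(L, Rational(1, 2))))
Pow(Add(74676, Function('D')(n)), -1) = Pow(Add(74676, Mul(Pow(2, Rational(1, 2)), Pow(-13, Rational(1, 2)))), -1) = Pow(Add(74676, Mul(Pow(2, Rational(1, 2)), Mul(I, Pow(13, Rational(1, 2))))), -1) = Pow(Add(74676, Mul(I, Pow(26, Rational(1, 2)))), -1)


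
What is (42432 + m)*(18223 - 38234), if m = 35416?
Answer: -1557816328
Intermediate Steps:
(42432 + m)*(18223 - 38234) = (42432 + 35416)*(18223 - 38234) = 77848*(-20011) = -1557816328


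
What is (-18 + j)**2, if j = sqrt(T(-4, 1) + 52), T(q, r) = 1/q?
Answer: 1503/4 - 54*sqrt(23) ≈ 116.78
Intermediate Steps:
j = 3*sqrt(23)/2 (j = sqrt(1/(-4) + 52) = sqrt(-1/4 + 52) = sqrt(207/4) = 3*sqrt(23)/2 ≈ 7.1937)
(-18 + j)**2 = (-18 + 3*sqrt(23)/2)**2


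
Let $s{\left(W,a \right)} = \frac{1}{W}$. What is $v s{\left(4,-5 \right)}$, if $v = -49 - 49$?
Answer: $- \frac{49}{2} \approx -24.5$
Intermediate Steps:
$v = -98$
$v s{\left(4,-5 \right)} = - \frac{98}{4} = \left(-98\right) \frac{1}{4} = - \frac{49}{2}$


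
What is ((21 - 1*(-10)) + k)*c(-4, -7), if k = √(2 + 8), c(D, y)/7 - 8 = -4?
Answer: 868 + 28*√10 ≈ 956.54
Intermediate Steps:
c(D, y) = 28 (c(D, y) = 56 + 7*(-4) = 56 - 28 = 28)
k = √10 ≈ 3.1623
((21 - 1*(-10)) + k)*c(-4, -7) = ((21 - 1*(-10)) + √10)*28 = ((21 + 10) + √10)*28 = (31 + √10)*28 = 868 + 28*√10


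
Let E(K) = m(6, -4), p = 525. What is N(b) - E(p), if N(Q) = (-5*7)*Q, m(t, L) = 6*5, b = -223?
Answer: 7775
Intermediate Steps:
m(t, L) = 30
E(K) = 30
N(Q) = -35*Q
N(b) - E(p) = -35*(-223) - 1*30 = 7805 - 30 = 7775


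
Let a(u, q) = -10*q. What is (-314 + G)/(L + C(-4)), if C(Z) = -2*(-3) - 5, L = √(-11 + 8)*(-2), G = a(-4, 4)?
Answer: -354/13 - 708*I*√3/13 ≈ -27.231 - 94.33*I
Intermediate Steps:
G = -40 (G = -10*4 = -40)
L = -2*I*√3 (L = √(-3)*(-2) = (I*√3)*(-2) = -2*I*√3 ≈ -3.4641*I)
C(Z) = 1 (C(Z) = 6 - 5 = 1)
(-314 + G)/(L + C(-4)) = (-314 - 40)/(-2*I*√3 + 1) = -354/(1 - 2*I*√3)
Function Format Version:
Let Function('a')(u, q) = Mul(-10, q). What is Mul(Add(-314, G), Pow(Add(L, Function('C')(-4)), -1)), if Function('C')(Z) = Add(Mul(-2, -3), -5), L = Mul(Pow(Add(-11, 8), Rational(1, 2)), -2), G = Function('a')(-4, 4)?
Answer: Add(Rational(-354, 13), Mul(Rational(-708, 13), I, Pow(3, Rational(1, 2)))) ≈ Add(-27.231, Mul(-94.330, I))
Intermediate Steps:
G = -40 (G = Mul(-10, 4) = -40)
L = Mul(-2, I, Pow(3, Rational(1, 2))) (L = Mul(Pow(-3, Rational(1, 2)), -2) = Mul(Mul(I, Pow(3, Rational(1, 2))), -2) = Mul(-2, I, Pow(3, Rational(1, 2))) ≈ Mul(-3.4641, I))
Function('C')(Z) = 1 (Function('C')(Z) = Add(6, -5) = 1)
Mul(Add(-314, G), Pow(Add(L, Function('C')(-4)), -1)) = Mul(Add(-314, -40), Pow(Add(Mul(-2, I, Pow(3, Rational(1, 2))), 1), -1)) = Mul(-354, Pow(Add(1, Mul(-2, I, Pow(3, Rational(1, 2)))), -1))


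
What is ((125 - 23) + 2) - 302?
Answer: -198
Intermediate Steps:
((125 - 23) + 2) - 302 = (102 + 2) - 302 = 104 - 302 = -198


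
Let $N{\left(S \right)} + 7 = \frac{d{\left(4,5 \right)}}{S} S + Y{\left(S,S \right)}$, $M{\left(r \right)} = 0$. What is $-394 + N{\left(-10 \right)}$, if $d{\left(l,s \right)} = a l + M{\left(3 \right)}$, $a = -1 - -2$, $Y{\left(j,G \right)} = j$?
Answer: $-407$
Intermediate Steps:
$a = 1$ ($a = -1 + 2 = 1$)
$d{\left(l,s \right)} = l$ ($d{\left(l,s \right)} = 1 l + 0 = l + 0 = l$)
$N{\left(S \right)} = -3 + S$ ($N{\left(S \right)} = -7 + \left(\frac{4}{S} S + S\right) = -7 + \left(4 + S\right) = -3 + S$)
$-394 + N{\left(-10 \right)} = -394 - 13 = -407$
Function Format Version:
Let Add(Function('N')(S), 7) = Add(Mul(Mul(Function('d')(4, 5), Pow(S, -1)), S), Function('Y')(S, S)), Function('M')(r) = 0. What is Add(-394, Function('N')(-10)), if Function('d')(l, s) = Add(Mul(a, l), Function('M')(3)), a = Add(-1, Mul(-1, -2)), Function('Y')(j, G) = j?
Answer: -407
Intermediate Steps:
a = 1 (a = Add(-1, 2) = 1)
Function('d')(l, s) = l (Function('d')(l, s) = Add(Mul(1, l), 0) = Add(l, 0) = l)
Function('N')(S) = Add(-3, S) (Function('N')(S) = Add(-7, Add(Mul(Mul(4, Pow(S, -1)), S), S)) = Add(-7, Add(4, S)) = Add(-3, S))
Add(-394, Function('N')(-10)) = Add(-394, Add(-3, -10)) = Add(-394, -13) = -407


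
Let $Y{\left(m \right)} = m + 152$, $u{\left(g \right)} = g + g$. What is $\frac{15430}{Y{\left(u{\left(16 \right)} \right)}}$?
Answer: $\frac{7715}{92} \approx 83.859$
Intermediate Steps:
$u{\left(g \right)} = 2 g$
$Y{\left(m \right)} = 152 + m$
$\frac{15430}{Y{\left(u{\left(16 \right)} \right)}} = \frac{15430}{152 + 2 \cdot 16} = \frac{15430}{152 + 32} = \frac{15430}{184} = 15430 \cdot \frac{1}{184} = \frac{7715}{92}$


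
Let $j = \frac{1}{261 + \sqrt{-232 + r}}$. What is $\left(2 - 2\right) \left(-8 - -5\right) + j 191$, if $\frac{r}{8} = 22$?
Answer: $\frac{49851}{68177} - \frac{382 i \sqrt{14}}{68177} \approx 0.7312 - 0.020965 i$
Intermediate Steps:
$r = 176$ ($r = 8 \cdot 22 = 176$)
$j = \frac{1}{261 + 2 i \sqrt{14}}$ ($j = \frac{1}{261 + \sqrt{-232 + 176}} = \frac{1}{261 + \sqrt{-56}} = \frac{1}{261 + 2 i \sqrt{14}} \approx 0.0038283 - 0.00010976 i$)
$\left(2 - 2\right) \left(-8 - -5\right) + j 191 = \left(2 - 2\right) \left(-8 - -5\right) + \left(\frac{261}{68177} - \frac{2 i \sqrt{14}}{68177}\right) 191 = 0 \left(-8 + 5\right) + \left(\frac{49851}{68177} - \frac{382 i \sqrt{14}}{68177}\right) = 0 \left(-3\right) + \left(\frac{49851}{68177} - \frac{382 i \sqrt{14}}{68177}\right) = 0 + \left(\frac{49851}{68177} - \frac{382 i \sqrt{14}}{68177}\right) = \frac{49851}{68177} - \frac{382 i \sqrt{14}}{68177}$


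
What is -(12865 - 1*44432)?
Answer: 31567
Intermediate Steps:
-(12865 - 1*44432) = -(12865 - 44432) = -1*(-31567) = 31567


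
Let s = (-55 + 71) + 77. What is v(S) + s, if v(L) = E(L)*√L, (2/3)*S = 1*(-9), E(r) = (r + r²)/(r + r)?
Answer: 93 - 75*I*√6/8 ≈ 93.0 - 22.964*I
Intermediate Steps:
E(r) = (r + r²)/(2*r) (E(r) = (r + r²)/((2*r)) = (r + r²)*(1/(2*r)) = (r + r²)/(2*r))
S = -27/2 (S = 3*(1*(-9))/2 = (3/2)*(-9) = -27/2 ≈ -13.500)
s = 93 (s = 16 + 77 = 93)
v(L) = √L*(½ + L/2) (v(L) = (½ + L/2)*√L = √L*(½ + L/2))
v(S) + s = √(-27/2)*(1 - 27/2)/2 + 93 = (½)*(3*I*√6/2)*(-25/2) + 93 = -75*I*√6/8 + 93 = 93 - 75*I*√6/8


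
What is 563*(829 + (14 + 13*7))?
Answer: 525842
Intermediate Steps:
563*(829 + (14 + 13*7)) = 563*(829 + (14 + 91)) = 563*(829 + 105) = 563*934 = 525842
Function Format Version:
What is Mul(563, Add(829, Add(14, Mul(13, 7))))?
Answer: 525842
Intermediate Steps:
Mul(563, Add(829, Add(14, Mul(13, 7)))) = Mul(563, Add(829, Add(14, 91))) = Mul(563, Add(829, 105)) = Mul(563, 934) = 525842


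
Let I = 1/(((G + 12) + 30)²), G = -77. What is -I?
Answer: -1/1225 ≈ -0.00081633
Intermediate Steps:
I = 1/1225 (I = 1/(((-77 + 12) + 30)²) = 1/((-65 + 30)²) = 1/((-35)²) = 1/1225 ≈ 0.00081633)
-I = -1*1/1225 = -1/1225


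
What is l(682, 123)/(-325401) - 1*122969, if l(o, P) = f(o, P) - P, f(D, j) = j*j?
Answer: -13338083525/108467 ≈ -1.2297e+5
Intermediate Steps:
f(D, j) = j²
l(o, P) = P² - P
l(682, 123)/(-325401) - 1*122969 = (123*(-1 + 123))/(-325401) - 1*122969 = (123*122)*(-1/325401) - 122969 = 15006*(-1/325401) - 122969 = -5002/108467 - 122969 = -13338083525/108467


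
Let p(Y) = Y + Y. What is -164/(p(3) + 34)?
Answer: -41/10 ≈ -4.1000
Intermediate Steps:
p(Y) = 2*Y
-164/(p(3) + 34) = -164/(2*3 + 34) = -164/(6 + 34) = -164/40 = -164*1/40 = -41/10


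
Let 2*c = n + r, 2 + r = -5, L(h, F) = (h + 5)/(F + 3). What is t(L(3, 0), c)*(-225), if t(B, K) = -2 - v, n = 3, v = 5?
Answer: 1575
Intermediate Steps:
L(h, F) = (5 + h)/(3 + F)
r = -7 (r = -2 - 5 = -7)
c = -2 (c = (3 - 7)/2 = (1/2)*(-4) = -2)
t(B, K) = -7 (t(B, K) = -2 - 1*5 = -2 - 5 = -7)
t(L(3, 0), c)*(-225) = -7*(-225) = 1575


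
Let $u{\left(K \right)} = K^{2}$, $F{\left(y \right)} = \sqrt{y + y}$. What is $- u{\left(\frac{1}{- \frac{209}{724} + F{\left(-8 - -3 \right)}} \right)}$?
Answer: $- \frac{524176}{\left(209 - 724 i \sqrt{10}\right)^{2}} \approx 0.097534 - 0.017957 i$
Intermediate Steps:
$F{\left(y \right)} = \sqrt{2} \sqrt{y}$ ($F{\left(y \right)} = \sqrt{2 y} = \sqrt{2} \sqrt{y}$)
$- u{\left(\frac{1}{- \frac{209}{724} + F{\left(-8 - -3 \right)}} \right)} = - \left(\frac{1}{- \frac{209}{724} + \sqrt{2} \sqrt{-8 - -3}}\right)^{2} = - \left(\frac{1}{\left(-209\right) \frac{1}{724} + \sqrt{2} \sqrt{-8 + 3}}\right)^{2} = - \left(\frac{1}{- \frac{209}{724} + \sqrt{2} \sqrt{-5}}\right)^{2} = - \left(\frac{1}{- \frac{209}{724} + \sqrt{2} i \sqrt{5}}\right)^{2} = - \left(\frac{1}{- \frac{209}{724} + i \sqrt{10}}\right)^{2} = - \frac{1}{\left(- \frac{209}{724} + i \sqrt{10}\right)^{2}}$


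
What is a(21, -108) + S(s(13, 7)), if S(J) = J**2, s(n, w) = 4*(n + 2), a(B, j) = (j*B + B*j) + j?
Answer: -1044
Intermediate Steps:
a(B, j) = j + 2*B*j (a(B, j) = (B*j + B*j) + j = 2*B*j + j = j + 2*B*j)
s(n, w) = 8 + 4*n (s(n, w) = 4*(2 + n) = 8 + 4*n)
a(21, -108) + S(s(13, 7)) = -108*(1 + 2*21) + (8 + 4*13)**2 = -108*(1 + 42) + (8 + 52)**2 = -108*43 + 60**2 = -4644 + 3600 = -1044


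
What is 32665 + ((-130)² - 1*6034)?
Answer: 43531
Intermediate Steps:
32665 + ((-130)² - 1*6034) = 32665 + (16900 - 6034) = 32665 + 10866 = 43531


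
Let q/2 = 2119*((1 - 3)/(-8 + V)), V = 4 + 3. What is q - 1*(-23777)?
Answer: 32253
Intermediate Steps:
V = 7
q = 8476 (q = 2*(2119*((1 - 3)/(-8 + 7))) = 2*(2119*(-2/(-1))) = 2*(2119*(-2*(-1))) = 2*(2119*2) = 2*4238 = 8476)
q - 1*(-23777) = 8476 - 1*(-23777) = 8476 + 23777 = 32253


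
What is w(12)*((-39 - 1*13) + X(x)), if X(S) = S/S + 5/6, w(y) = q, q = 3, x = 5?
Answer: -301/2 ≈ -150.50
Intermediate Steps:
w(y) = 3
X(S) = 11/6 (X(S) = 1 + 5*(⅙) = 1 + ⅚ = 11/6)
w(12)*((-39 - 1*13) + X(x)) = 3*((-39 - 1*13) + 11/6) = 3*((-39 - 13) + 11/6) = 3*(-52 + 11/6) = 3*(-301/6) = -301/2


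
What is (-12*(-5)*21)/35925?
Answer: 84/2395 ≈ 0.035073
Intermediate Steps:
(-12*(-5)*21)/35925 = (60*21)*(1/35925) = 1260*(1/35925) = 84/2395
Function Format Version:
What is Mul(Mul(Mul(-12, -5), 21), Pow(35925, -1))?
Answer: Rational(84, 2395) ≈ 0.035073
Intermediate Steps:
Mul(Mul(Mul(-12, -5), 21), Pow(35925, -1)) = Mul(Mul(60, 21), Rational(1, 35925)) = Mul(1260, Rational(1, 35925)) = Rational(84, 2395)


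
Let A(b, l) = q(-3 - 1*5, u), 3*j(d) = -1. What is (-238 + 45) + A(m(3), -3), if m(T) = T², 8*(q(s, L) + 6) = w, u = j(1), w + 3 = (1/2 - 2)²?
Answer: -6371/32 ≈ -199.09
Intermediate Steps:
j(d) = -⅓ (j(d) = (⅓)*(-1) = -⅓)
w = -¾ (w = -3 + (1/2 - 2)² = -3 + (½ - 2)² = -3 + (-3/2)² = -3 + 9/4 = -¾ ≈ -0.75000)
u = -⅓ ≈ -0.33333
q(s, L) = -195/32 (q(s, L) = -6 + (⅛)*(-¾) = -6 - 3/32 = -195/32)
A(b, l) = -195/32
(-238 + 45) + A(m(3), -3) = (-238 + 45) - 195/32 = -193 - 195/32 = -6371/32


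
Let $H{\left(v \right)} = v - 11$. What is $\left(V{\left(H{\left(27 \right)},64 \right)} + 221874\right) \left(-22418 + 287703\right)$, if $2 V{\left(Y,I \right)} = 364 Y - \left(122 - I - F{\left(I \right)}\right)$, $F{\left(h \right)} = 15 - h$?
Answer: $\frac{119236322525}{2} \approx 5.9618 \cdot 10^{10}$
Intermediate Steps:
$H{\left(v \right)} = -11 + v$
$V{\left(Y,I \right)} = - \frac{107}{2} + 182 Y$ ($V{\left(Y,I \right)} = \frac{364 Y + \left(\left(I - \left(-15 + I\right)\right) - 122\right)}{2} = \frac{364 Y + \left(15 - 122\right)}{2} = \frac{364 Y - 107}{2} = \frac{-107 + 364 Y}{2} = - \frac{107}{2} + 182 Y$)
$\left(V{\left(H{\left(27 \right)},64 \right)} + 221874\right) \left(-22418 + 287703\right) = \left(\left(- \frac{107}{2} + 182 \left(-11 + 27\right)\right) + 221874\right) \left(-22418 + 287703\right) = \left(\left(- \frac{107}{2} + 182 \cdot 16\right) + 221874\right) 265285 = \left(\left(- \frac{107}{2} + 2912\right) + 221874\right) 265285 = \left(\frac{5717}{2} + 221874\right) 265285 = \frac{449465}{2} \cdot 265285 = \frac{119236322525}{2}$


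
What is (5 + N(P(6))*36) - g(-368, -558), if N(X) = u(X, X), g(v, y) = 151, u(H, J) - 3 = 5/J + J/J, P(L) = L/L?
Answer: 178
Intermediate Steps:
P(L) = 1
u(H, J) = 4 + 5/J (u(H, J) = 3 + (5/J + J/J) = 3 + (5/J + 1) = 3 + (1 + 5/J) = 4 + 5/J)
N(X) = 4 + 5/X
(5 + N(P(6))*36) - g(-368, -558) = (5 + (4 + 5/1)*36) - 1*151 = (5 + (4 + 5*1)*36) - 151 = (5 + (4 + 5)*36) - 151 = (5 + 9*36) - 151 = (5 + 324) - 151 = 329 - 151 = 178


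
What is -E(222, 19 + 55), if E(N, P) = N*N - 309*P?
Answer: -26418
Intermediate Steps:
E(N, P) = N² - 309*P
-E(222, 19 + 55) = -(222² - 309*(19 + 55)) = -(49284 - 309*74) = -(49284 - 22866) = -1*26418 = -26418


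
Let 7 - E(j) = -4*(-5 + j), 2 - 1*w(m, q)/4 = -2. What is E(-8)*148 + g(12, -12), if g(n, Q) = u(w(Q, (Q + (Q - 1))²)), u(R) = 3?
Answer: -6657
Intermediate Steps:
w(m, q) = 16 (w(m, q) = 8 - 4*(-2) = 8 + 8 = 16)
E(j) = -13 + 4*j (E(j) = 7 - (-4)*(-5 + j) = 7 - (20 - 4*j) = 7 + (-20 + 4*j) = -13 + 4*j)
g(n, Q) = 3
E(-8)*148 + g(12, -12) = (-13 + 4*(-8))*148 + 3 = (-13 - 32)*148 + 3 = -45*148 + 3 = -6660 + 3 = -6657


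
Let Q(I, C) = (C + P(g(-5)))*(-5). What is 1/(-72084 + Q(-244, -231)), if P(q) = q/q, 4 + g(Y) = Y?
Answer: -1/70934 ≈ -1.4098e-5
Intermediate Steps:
g(Y) = -4 + Y
P(q) = 1
Q(I, C) = -5 - 5*C (Q(I, C) = (C + 1)*(-5) = (1 + C)*(-5) = -5 - 5*C)
1/(-72084 + Q(-244, -231)) = 1/(-72084 + (-5 - 5*(-231))) = 1/(-72084 + (-5 + 1155)) = 1/(-72084 + 1150) = 1/(-70934) = -1/70934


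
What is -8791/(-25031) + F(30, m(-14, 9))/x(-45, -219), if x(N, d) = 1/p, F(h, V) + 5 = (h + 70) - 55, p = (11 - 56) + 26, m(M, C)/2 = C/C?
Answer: -19014769/25031 ≈ -759.65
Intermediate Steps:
m(M, C) = 2 (m(M, C) = 2*(C/C) = 2*1 = 2)
p = -19 (p = -45 + 26 = -19)
F(h, V) = 10 + h (F(h, V) = -5 + ((h + 70) - 55) = -5 + ((70 + h) - 55) = -5 + (15 + h) = 10 + h)
x(N, d) = -1/19 (x(N, d) = 1/(-19) = -1/19)
-8791/(-25031) + F(30, m(-14, 9))/x(-45, -219) = -8791/(-25031) + (10 + 30)/(-1/19) = -8791*(-1/25031) + 40*(-19) = 8791/25031 - 760 = -19014769/25031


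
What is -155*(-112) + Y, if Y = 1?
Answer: 17361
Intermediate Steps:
-155*(-112) + Y = -155*(-112) + 1 = 17360 + 1 = 17361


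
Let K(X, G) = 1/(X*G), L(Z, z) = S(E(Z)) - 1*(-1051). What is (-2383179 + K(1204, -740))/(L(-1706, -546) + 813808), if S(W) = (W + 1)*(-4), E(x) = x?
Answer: -2123317161841/732083121840 ≈ -2.9004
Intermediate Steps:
S(W) = -4 - 4*W (S(W) = (1 + W)*(-4) = -4 - 4*W)
L(Z, z) = 1047 - 4*Z (L(Z, z) = (-4 - 4*Z) - 1*(-1051) = (-4 - 4*Z) + 1051 = 1047 - 4*Z)
K(X, G) = 1/(G*X)
(-2383179 + K(1204, -740))/(L(-1706, -546) + 813808) = (-2383179 + 1/(-740*1204))/((1047 - 4*(-1706)) + 813808) = (-2383179 - 1/740*1/1204)/((1047 + 6824) + 813808) = (-2383179 - 1/890960)/(7871 + 813808) = -2123317161841/890960/821679 = -2123317161841/890960*1/821679 = -2123317161841/732083121840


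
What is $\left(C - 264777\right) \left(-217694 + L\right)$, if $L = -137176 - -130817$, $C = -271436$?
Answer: $120140131289$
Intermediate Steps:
$L = -6359$ ($L = -137176 + 130817 = -6359$)
$\left(C - 264777\right) \left(-217694 + L\right) = \left(-271436 - 264777\right) \left(-217694 - 6359\right) = \left(-536213\right) \left(-224053\right) = 120140131289$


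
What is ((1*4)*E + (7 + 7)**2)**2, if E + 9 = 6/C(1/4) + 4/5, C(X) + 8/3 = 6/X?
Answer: 43204329/1600 ≈ 27003.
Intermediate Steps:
C(X) = -8/3 + 6/X
E = -1267/160 (E = -9 + (6/(-8/3 + 6/(1/4)) + 4/5) = -9 + (6/(-8/3 + 6/(1/4)) + 4*(1/5)) = -9 + (6/(-8/3 + 6*4) + 4/5) = -9 + (6/(-8/3 + 24) + 4/5) = -9 + (6/(64/3) + 4/5) = -9 + (6*(3/64) + 4/5) = -9 + (9/32 + 4/5) = -9 + 173/160 = -1267/160 ≈ -7.9187)
((1*4)*E + (7 + 7)**2)**2 = ((1*4)*(-1267/160) + (7 + 7)**2)**2 = (4*(-1267/160) + 14**2)**2 = (-1267/40 + 196)**2 = (6573/40)**2 = 43204329/1600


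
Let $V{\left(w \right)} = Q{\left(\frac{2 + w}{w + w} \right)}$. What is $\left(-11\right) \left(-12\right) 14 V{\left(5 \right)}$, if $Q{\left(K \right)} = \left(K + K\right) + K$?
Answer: $\frac{19404}{5} \approx 3880.8$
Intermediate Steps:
$Q{\left(K \right)} = 3 K$ ($Q{\left(K \right)} = 2 K + K = 3 K$)
$V{\left(w \right)} = \frac{3 \left(2 + w\right)}{2 w}$ ($V{\left(w \right)} = 3 \frac{2 + w}{w + w} = 3 \frac{2 + w}{2 w} = \frac{3 \left(2 + w\right)}{2 w}$)
$\left(-11\right) \left(-12\right) 14 V{\left(5 \right)} = \left(-11\right) \left(-12\right) 14 \left(\frac{3}{2} + \frac{3}{5}\right) = 132 \cdot 14 \left(\frac{3}{2} + 3 \cdot \frac{1}{5}\right) = 1848 \left(\frac{3}{2} + \frac{3}{5}\right) = 1848 \cdot \frac{21}{10} = \frac{19404}{5}$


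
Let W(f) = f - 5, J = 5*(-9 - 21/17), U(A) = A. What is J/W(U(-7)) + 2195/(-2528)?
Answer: 145965/42976 ≈ 3.3964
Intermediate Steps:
J = -870/17 (J = 5*(-9 - 21*1/17) = 5*(-9 - 21/17) = 5*(-174/17) = -870/17 ≈ -51.176)
W(f) = -5 + f
J/W(U(-7)) + 2195/(-2528) = -870/(17*(-5 - 7)) + 2195/(-2528) = -870/17/(-12) + 2195*(-1/2528) = -870/17*(-1/12) - 2195/2528 = 145/34 - 2195/2528 = 145965/42976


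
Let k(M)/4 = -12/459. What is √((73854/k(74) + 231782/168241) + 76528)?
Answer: 3*I*√31686516857733438/672964 ≈ 793.54*I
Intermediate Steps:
k(M) = -16/153 (k(M) = 4*(-12/459) = 4*(-12*1/459) = 4*(-4/153) = -16/153)
√((73854/k(74) + 231782/168241) + 76528) = √((73854/(-16/153) + 231782/168241) + 76528) = √((73854*(-153/16) + 231782*(1/168241)) + 76528) = √((-5649831/8 + 231782/168241) + 76528) = √(-950531363015/1345928 + 76528) = √(-847530185031/1345928) = 3*I*√31686516857733438/672964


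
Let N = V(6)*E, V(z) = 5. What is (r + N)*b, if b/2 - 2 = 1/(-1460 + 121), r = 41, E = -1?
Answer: 192744/1339 ≈ 143.95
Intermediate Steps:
N = -5 (N = 5*(-1) = -5)
b = 5354/1339 (b = 4 + 2/(-1460 + 121) = 4 + 2/(-1339) = 4 + 2*(-1/1339) = 4 - 2/1339 = 5354/1339 ≈ 3.9985)
(r + N)*b = (41 - 5)*(5354/1339) = 36*(5354/1339) = 192744/1339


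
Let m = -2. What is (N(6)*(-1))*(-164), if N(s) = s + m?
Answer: 656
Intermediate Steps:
N(s) = -2 + s (N(s) = s - 2 = -2 + s)
(N(6)*(-1))*(-164) = ((-2 + 6)*(-1))*(-164) = (4*(-1))*(-164) = -4*(-164) = 656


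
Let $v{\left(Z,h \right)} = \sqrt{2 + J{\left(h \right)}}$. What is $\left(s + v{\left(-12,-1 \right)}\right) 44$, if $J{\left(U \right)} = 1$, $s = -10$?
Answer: $-440 + 44 \sqrt{3} \approx -363.79$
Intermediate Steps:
$v{\left(Z,h \right)} = \sqrt{3}$ ($v{\left(Z,h \right)} = \sqrt{2 + 1} = \sqrt{3}$)
$\left(s + v{\left(-12,-1 \right)}\right) 44 = \left(-10 + \sqrt{3}\right) 44 = -440 + 44 \sqrt{3}$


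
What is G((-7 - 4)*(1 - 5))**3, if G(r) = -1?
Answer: -1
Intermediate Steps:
G((-7 - 4)*(1 - 5))**3 = (-1)**3 = -1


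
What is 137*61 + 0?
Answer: 8357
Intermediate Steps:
137*61 + 0 = 8357 + 0 = 8357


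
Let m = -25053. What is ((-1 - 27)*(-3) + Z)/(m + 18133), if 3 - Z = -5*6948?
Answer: -34827/6920 ≈ -5.0328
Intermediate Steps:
Z = 34743 (Z = 3 - (-5)*6948 = 3 - 1*(-34740) = 3 + 34740 = 34743)
((-1 - 27)*(-3) + Z)/(m + 18133) = ((-1 - 27)*(-3) + 34743)/(-25053 + 18133) = (-28*(-3) + 34743)/(-6920) = (84 + 34743)*(-1/6920) = 34827*(-1/6920) = -34827/6920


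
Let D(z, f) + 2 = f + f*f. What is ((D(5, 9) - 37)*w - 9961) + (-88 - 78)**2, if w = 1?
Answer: 17646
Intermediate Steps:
D(z, f) = -2 + f + f**2 (D(z, f) = -2 + (f + f*f) = -2 + (f + f**2) = -2 + f + f**2)
((D(5, 9) - 37)*w - 9961) + (-88 - 78)**2 = (((-2 + 9 + 9**2) - 37)*1 - 9961) + (-88 - 78)**2 = (((-2 + 9 + 81) - 37)*1 - 9961) + (-166)**2 = ((88 - 37)*1 - 9961) + 27556 = (51*1 - 9961) + 27556 = (51 - 9961) + 27556 = -9910 + 27556 = 17646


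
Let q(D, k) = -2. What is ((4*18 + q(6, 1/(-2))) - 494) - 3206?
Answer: -3630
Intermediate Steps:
((4*18 + q(6, 1/(-2))) - 494) - 3206 = ((4*18 - 2) - 494) - 3206 = ((72 - 2) - 494) - 3206 = (70 - 494) - 3206 = -424 - 3206 = -3630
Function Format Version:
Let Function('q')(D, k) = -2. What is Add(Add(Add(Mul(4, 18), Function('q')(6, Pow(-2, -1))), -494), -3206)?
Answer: -3630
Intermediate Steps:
Add(Add(Add(Mul(4, 18), Function('q')(6, Pow(-2, -1))), -494), -3206) = Add(Add(Add(Mul(4, 18), -2), -494), -3206) = Add(Add(Add(72, -2), -494), -3206) = Add(Add(70, -494), -3206) = Add(-424, -3206) = -3630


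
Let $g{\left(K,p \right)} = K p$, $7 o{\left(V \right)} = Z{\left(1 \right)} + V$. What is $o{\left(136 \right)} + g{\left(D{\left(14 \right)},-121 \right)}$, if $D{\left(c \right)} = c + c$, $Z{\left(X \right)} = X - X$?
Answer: $- \frac{23580}{7} \approx -3368.6$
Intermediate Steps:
$Z{\left(X \right)} = 0$
$D{\left(c \right)} = 2 c$
$o{\left(V \right)} = \frac{V}{7}$ ($o{\left(V \right)} = \frac{0 + V}{7} = \frac{V}{7}$)
$o{\left(136 \right)} + g{\left(D{\left(14 \right)},-121 \right)} = \frac{1}{7} \cdot 136 + 2 \cdot 14 \left(-121\right) = \frac{136}{7} + 28 \left(-121\right) = \frac{136}{7} - 3388 = - \frac{23580}{7}$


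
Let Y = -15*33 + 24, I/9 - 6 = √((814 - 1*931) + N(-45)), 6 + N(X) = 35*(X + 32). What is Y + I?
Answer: -417 + 153*I*√2 ≈ -417.0 + 216.37*I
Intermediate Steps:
N(X) = 1114 + 35*X (N(X) = -6 + 35*(X + 32) = -6 + 35*(32 + X) = -6 + (1120 + 35*X) = 1114 + 35*X)
I = 54 + 153*I*√2 (I = 54 + 9*√((814 - 1*931) + (1114 + 35*(-45))) = 54 + 9*√((814 - 931) + (1114 - 1575)) = 54 + 9*√(-117 - 461) = 54 + 9*√(-578) = 54 + 9*(17*I*√2) = 54 + 153*I*√2 ≈ 54.0 + 216.37*I)
Y = -471 (Y = -495 + 24 = -471)
Y + I = -471 + (54 + 153*I*√2) = -417 + 153*I*√2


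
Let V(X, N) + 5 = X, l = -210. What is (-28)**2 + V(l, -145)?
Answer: 569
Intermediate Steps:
V(X, N) = -5 + X
(-28)**2 + V(l, -145) = (-28)**2 + (-5 - 210) = 784 - 215 = 569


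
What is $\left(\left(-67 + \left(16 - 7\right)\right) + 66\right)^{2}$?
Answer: $64$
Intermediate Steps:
$\left(\left(-67 + \left(16 - 7\right)\right) + 66\right)^{2} = \left(\left(-67 + 9\right) + 66\right)^{2} = \left(-58 + 66\right)^{2} = 8^{2} = 64$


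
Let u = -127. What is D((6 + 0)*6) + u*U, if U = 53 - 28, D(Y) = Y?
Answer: -3139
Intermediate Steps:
U = 25
D((6 + 0)*6) + u*U = (6 + 0)*6 - 127*25 = 6*6 - 3175 = 36 - 3175 = -3139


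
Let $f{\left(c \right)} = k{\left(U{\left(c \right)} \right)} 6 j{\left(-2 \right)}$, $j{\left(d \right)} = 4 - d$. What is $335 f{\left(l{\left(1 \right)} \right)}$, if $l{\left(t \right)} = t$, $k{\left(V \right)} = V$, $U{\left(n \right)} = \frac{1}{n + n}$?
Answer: $6030$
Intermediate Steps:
$U{\left(n \right)} = \frac{1}{2 n}$
$f{\left(c \right)} = \frac{18}{c}$ ($f{\left(c \right)} = \frac{1}{2 c} 6 \left(4 - -2\right) = \frac{3}{c} \left(4 + 2\right) = \frac{3}{c} 6 = \frac{18}{c}$)
$335 f{\left(l{\left(1 \right)} \right)} = 335 \cdot \frac{18}{1} = 335 \cdot 18 \cdot 1 = 335 \cdot 18 = 6030$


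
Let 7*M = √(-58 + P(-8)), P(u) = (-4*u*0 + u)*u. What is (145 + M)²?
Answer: (1015 + √6)²/49 ≈ 21127.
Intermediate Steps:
P(u) = u² (P(u) = (0 + u)*u = u*u = u²)
M = √6/7 (M = √(-58 + (-8)²)/7 = √(-58 + 64)/7 = √6/7 ≈ 0.34993)
(145 + M)² = (145 + √6/7)²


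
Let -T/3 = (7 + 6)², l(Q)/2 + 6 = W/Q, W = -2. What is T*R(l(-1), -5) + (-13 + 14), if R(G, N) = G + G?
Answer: 8113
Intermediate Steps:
l(Q) = -12 - 4/Q (l(Q) = -12 + 2*(-2/Q) = -12 - 4/Q)
R(G, N) = 2*G
T = -507 (T = -3*(7 + 6)² = -3*13² = -3*169 = -507)
T*R(l(-1), -5) + (-13 + 14) = -1014*(-12 - 4/(-1)) + (-13 + 14) = -1014*(-12 - 4*(-1)) + 1 = -1014*(-12 + 4) + 1 = -1014*(-8) + 1 = -507*(-16) + 1 = 8112 + 1 = 8113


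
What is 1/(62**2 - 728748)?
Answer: -1/724904 ≈ -1.3795e-6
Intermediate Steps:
1/(62**2 - 728748) = 1/(3844 - 728748) = 1/(-724904) = -1/724904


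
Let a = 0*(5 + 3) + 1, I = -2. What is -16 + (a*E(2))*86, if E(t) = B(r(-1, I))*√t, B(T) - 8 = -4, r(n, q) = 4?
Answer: -16 + 344*√2 ≈ 470.49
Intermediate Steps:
B(T) = 4 (B(T) = 8 - 4 = 4)
a = 1 (a = 0*8 + 1 = 0 + 1 = 1)
E(t) = 4*√t
-16 + (a*E(2))*86 = -16 + (1*(4*√2))*86 = -16 + (4*√2)*86 = -16 + 344*√2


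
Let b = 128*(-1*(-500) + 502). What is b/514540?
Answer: 32064/128635 ≈ 0.24926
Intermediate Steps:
b = 128256 (b = 128*(500 + 502) = 128*1002 = 128256)
b/514540 = 128256/514540 = 128256*(1/514540) = 32064/128635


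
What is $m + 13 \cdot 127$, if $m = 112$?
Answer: $1763$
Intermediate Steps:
$m + 13 \cdot 127 = 112 + 13 \cdot 127 = 112 + 1651 = 1763$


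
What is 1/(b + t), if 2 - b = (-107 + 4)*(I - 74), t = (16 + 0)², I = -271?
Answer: -1/35277 ≈ -2.8347e-5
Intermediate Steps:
t = 256 (t = 16² = 256)
b = -35533 (b = 2 - (-107 + 4)*(-271 - 74) = 2 - (-103)*(-345) = 2 - 1*35535 = 2 - 35535 = -35533)
1/(b + t) = 1/(-35533 + 256) = 1/(-35277) = -1/35277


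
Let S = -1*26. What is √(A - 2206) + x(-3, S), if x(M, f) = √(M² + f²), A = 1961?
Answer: √685 + 7*I*√5 ≈ 26.173 + 15.652*I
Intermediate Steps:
S = -26
√(A - 2206) + x(-3, S) = √(1961 - 2206) + √((-3)² + (-26)²) = √(-245) + √(9 + 676) = 7*I*√5 + √685 = √685 + 7*I*√5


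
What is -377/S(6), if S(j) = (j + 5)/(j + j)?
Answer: -4524/11 ≈ -411.27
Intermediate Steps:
S(j) = (5 + j)/(2*j) (S(j) = (5 + j)/((2*j)) = (5 + j)*(1/(2*j)) = (5 + j)/(2*j))
-377/S(6) = -377*12/(5 + 6) = -377/((½)*(⅙)*11) = -377/11/12 = -377*12/11 = -4524/11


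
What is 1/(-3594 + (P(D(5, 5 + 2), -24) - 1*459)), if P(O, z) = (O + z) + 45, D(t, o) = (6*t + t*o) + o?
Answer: -1/3960 ≈ -0.00025253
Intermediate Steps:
D(t, o) = o + 6*t + o*t (D(t, o) = (6*t + o*t) + o = o + 6*t + o*t)
P(O, z) = 45 + O + z
1/(-3594 + (P(D(5, 5 + 2), -24) - 1*459)) = 1/(-3594 + ((45 + ((5 + 2) + 6*5 + (5 + 2)*5) - 24) - 1*459)) = 1/(-3594 + ((45 + (7 + 30 + 7*5) - 24) - 459)) = 1/(-3594 + ((45 + (7 + 30 + 35) - 24) - 459)) = 1/(-3594 + ((45 + 72 - 24) - 459)) = 1/(-3594 + (93 - 459)) = 1/(-3594 - 366) = 1/(-3960) = -1/3960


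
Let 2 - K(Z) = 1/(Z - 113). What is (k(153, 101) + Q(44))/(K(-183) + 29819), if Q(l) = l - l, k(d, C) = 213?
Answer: 21016/2942339 ≈ 0.0071426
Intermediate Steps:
Q(l) = 0
K(Z) = 2 - 1/(-113 + Z) (K(Z) = 2 - 1/(Z - 113) = 2 - 1/(-113 + Z))
(k(153, 101) + Q(44))/(K(-183) + 29819) = (213 + 0)/((-227 + 2*(-183))/(-113 - 183) + 29819) = 213/((-227 - 366)/(-296) + 29819) = 213/(-1/296*(-593) + 29819) = 213/(593/296 + 29819) = 213/(8827017/296) = 213*(296/8827017) = 21016/2942339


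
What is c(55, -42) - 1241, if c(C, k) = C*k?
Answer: -3551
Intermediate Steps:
c(55, -42) - 1241 = 55*(-42) - 1241 = -2310 - 1241 = -3551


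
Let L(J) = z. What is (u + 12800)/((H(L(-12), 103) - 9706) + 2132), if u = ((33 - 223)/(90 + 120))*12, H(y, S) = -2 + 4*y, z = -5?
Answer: -22381/13293 ≈ -1.6837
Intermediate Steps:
L(J) = -5
u = -76/7 (u = -190/210*12 = -190*1/210*12 = -19/21*12 = -76/7 ≈ -10.857)
(u + 12800)/((H(L(-12), 103) - 9706) + 2132) = (-76/7 + 12800)/(((-2 + 4*(-5)) - 9706) + 2132) = 89524/(7*(((-2 - 20) - 9706) + 2132)) = 89524/(7*((-22 - 9706) + 2132)) = 89524/(7*(-9728 + 2132)) = (89524/7)/(-7596) = (89524/7)*(-1/7596) = -22381/13293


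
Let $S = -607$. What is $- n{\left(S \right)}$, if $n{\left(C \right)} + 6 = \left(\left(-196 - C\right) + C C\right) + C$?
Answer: $-368247$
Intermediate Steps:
$n{\left(C \right)} = -202 + C^{2}$ ($n{\left(C \right)} = -6 - \left(196 - C C\right) = -6 + \left(\left(\left(-196 - C\right) + C^{2}\right) + C\right) = -6 + \left(\left(-196 + C^{2} - C\right) + C\right) = -6 + \left(-196 + C^{2}\right) = -202 + C^{2}$)
$- n{\left(S \right)} = - (-202 + \left(-607\right)^{2}) = - (-202 + 368449) = \left(-1\right) 368247 = -368247$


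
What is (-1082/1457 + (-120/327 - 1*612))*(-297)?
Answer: 28918822878/158813 ≈ 1.8209e+5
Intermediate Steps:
(-1082/1457 + (-120/327 - 1*612))*(-297) = (-1082*1/1457 + (-120*1/327 - 612))*(-297) = (-1082/1457 + (-40/109 - 612))*(-297) = (-1082/1457 - 66748/109)*(-297) = -97369774/158813*(-297) = 28918822878/158813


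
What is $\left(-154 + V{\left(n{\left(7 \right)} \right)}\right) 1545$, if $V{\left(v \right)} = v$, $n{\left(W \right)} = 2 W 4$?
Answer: $-151410$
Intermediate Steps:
$n{\left(W \right)} = 8 W$
$\left(-154 + V{\left(n{\left(7 \right)} \right)}\right) 1545 = \left(-154 + 8 \cdot 7\right) 1545 = \left(-154 + 56\right) 1545 = \left(-98\right) 1545 = -151410$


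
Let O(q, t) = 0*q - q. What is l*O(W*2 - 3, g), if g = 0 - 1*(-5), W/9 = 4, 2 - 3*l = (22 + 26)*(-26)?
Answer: -28750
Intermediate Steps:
l = 1250/3 (l = 2/3 - (22 + 26)*(-26)/3 = 2/3 - 16*(-26) = 2/3 - 1/3*(-1248) = 2/3 + 416 = 1250/3 ≈ 416.67)
W = 36 (W = 9*4 = 36)
g = 5 (g = 0 + 5 = 5)
O(q, t) = -q (O(q, t) = 0 - q = -q)
l*O(W*2 - 3, g) = 1250*(-(36*2 - 3))/3 = 1250*(-(72 - 3))/3 = 1250*(-1*69)/3 = (1250/3)*(-69) = -28750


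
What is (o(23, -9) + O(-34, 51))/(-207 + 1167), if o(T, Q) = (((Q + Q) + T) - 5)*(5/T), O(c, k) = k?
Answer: 17/320 ≈ 0.053125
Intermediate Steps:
o(T, Q) = 5*(-5 + T + 2*Q)/T (o(T, Q) = ((2*Q + T) - 5)*(5/T) = ((T + 2*Q) - 5)*(5/T) = (-5 + T + 2*Q)*(5/T) = 5*(-5 + T + 2*Q)/T)
(o(23, -9) + O(-34, 51))/(-207 + 1167) = (5*(-5 + 23 + 2*(-9))/23 + 51)/(-207 + 1167) = (5*(1/23)*(-5 + 23 - 18) + 51)/960 = (5*(1/23)*0 + 51)*(1/960) = (0 + 51)*(1/960) = 51*(1/960) = 17/320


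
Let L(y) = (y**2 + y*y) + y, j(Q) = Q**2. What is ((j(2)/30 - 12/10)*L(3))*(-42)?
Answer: 4704/5 ≈ 940.80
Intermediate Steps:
L(y) = y + 2*y**2 (L(y) = (y**2 + y**2) + y = 2*y**2 + y = y + 2*y**2)
((j(2)/30 - 12/10)*L(3))*(-42) = ((2**2/30 - 12/10)*(3*(1 + 2*3)))*(-42) = ((4*(1/30) - 12*1/10)*(3*(1 + 6)))*(-42) = ((2/15 - 6/5)*(3*7))*(-42) = -16/15*21*(-42) = -112/5*(-42) = 4704/5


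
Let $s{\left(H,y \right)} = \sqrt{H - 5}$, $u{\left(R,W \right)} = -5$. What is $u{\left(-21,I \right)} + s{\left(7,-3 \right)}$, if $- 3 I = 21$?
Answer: $-5 + \sqrt{2} \approx -3.5858$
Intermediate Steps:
$I = -7$ ($I = \left(- \frac{1}{3}\right) 21 = -7$)
$s{\left(H,y \right)} = \sqrt{-5 + H}$
$u{\left(-21,I \right)} + s{\left(7,-3 \right)} = -5 + \sqrt{-5 + 7} = -5 + \sqrt{2}$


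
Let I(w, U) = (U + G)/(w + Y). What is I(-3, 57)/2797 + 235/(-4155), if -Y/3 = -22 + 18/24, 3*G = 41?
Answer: -31709641/564806601 ≈ -0.056142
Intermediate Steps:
G = 41/3 (G = (⅓)*41 = 41/3 ≈ 13.667)
Y = 255/4 (Y = -3*(-22 + 18/24) = -3*(-22 + 18*(1/24)) = -3*(-22 + ¾) = -3*(-85/4) = 255/4 ≈ 63.750)
I(w, U) = (41/3 + U)/(255/4 + w) (I(w, U) = (U + 41/3)/(w + 255/4) = (41/3 + U)/(255/4 + w))
I(-3, 57)/2797 + 235/(-4155) = (4*(41 + 3*57)/(3*(255 + 4*(-3))))/2797 + 235/(-4155) = (4*(41 + 171)/(3*(255 - 12)))*(1/2797) + 235*(-1/4155) = ((4/3)*212/243)*(1/2797) - 47/831 = ((4/3)*(1/243)*212)*(1/2797) - 47/831 = (848/729)*(1/2797) - 47/831 = 848/2039013 - 47/831 = -31709641/564806601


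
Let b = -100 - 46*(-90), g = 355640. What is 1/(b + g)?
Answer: 1/359680 ≈ 2.7802e-6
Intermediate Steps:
b = 4040 (b = -100 + 4140 = 4040)
1/(b + g) = 1/(4040 + 355640) = 1/359680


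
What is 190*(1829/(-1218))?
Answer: -173755/609 ≈ -285.31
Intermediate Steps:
190*(1829/(-1218)) = 190*(1829*(-1/1218)) = 190*(-1829/1218) = -173755/609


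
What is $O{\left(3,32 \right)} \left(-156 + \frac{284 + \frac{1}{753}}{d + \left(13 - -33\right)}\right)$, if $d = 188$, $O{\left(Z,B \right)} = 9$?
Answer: $- \frac{27273659}{19578} \approx -1393.1$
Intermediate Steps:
$O{\left(3,32 \right)} \left(-156 + \frac{284 + \frac{1}{753}}{d + \left(13 - -33\right)}\right) = 9 \left(-156 + \frac{284 + \frac{1}{753}}{188 + \left(13 - -33\right)}\right) = 9 \left(-156 + \frac{284 + \frac{1}{753}}{188 + \left(13 + 33\right)}\right) = 9 \left(-156 + \frac{213853}{753 \left(188 + 46\right)}\right) = 9 \left(-156 + \frac{213853}{753 \cdot 234}\right) = 9 \left(-156 + \frac{213853}{753} \cdot \frac{1}{234}\right) = 9 \left(-156 + \frac{213853}{176202}\right) = 9 \left(- \frac{27273659}{176202}\right) = - \frac{27273659}{19578}$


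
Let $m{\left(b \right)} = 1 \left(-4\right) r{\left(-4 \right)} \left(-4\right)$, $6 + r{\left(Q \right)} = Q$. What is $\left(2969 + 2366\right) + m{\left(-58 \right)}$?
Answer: $5175$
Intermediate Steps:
$r{\left(Q \right)} = -6 + Q$
$m{\left(b \right)} = -160$ ($m{\left(b \right)} = 1 \left(-4\right) \left(-6 - 4\right) \left(-4\right) = \left(-4\right) \left(-10\right) \left(-4\right) = 40 \left(-4\right) = -160$)
$\left(2969 + 2366\right) + m{\left(-58 \right)} = \left(2969 + 2366\right) - 160 = 5335 - 160 = 5175$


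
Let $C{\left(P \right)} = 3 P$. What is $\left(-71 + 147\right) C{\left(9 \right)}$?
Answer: $2052$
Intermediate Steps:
$\left(-71 + 147\right) C{\left(9 \right)} = \left(-71 + 147\right) 3 \cdot 9 = 76 \cdot 27 = 2052$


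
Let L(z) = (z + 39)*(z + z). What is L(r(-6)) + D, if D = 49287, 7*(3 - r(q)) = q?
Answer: 2431263/49 ≈ 49618.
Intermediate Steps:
r(q) = 3 - q/7
L(z) = 2*z*(39 + z) (L(z) = (39 + z)*(2*z) = 2*z*(39 + z))
L(r(-6)) + D = 2*(3 - ⅐*(-6))*(39 + (3 - ⅐*(-6))) + 49287 = 2*(3 + 6/7)*(39 + (3 + 6/7)) + 49287 = 2*(27/7)*(39 + 27/7) + 49287 = 2*(27/7)*(300/7) + 49287 = 16200/49 + 49287 = 2431263/49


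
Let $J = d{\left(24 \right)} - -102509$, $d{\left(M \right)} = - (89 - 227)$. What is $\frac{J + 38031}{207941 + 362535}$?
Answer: $\frac{70339}{285238} \approx 0.2466$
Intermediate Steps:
$d{\left(M \right)} = 138$ ($d{\left(M \right)} = - (89 - 227) = \left(-1\right) \left(-138\right) = 138$)
$J = 102647$ ($J = 138 - -102509 = 138 + 102509 = 102647$)
$\frac{J + 38031}{207941 + 362535} = \frac{102647 + 38031}{207941 + 362535} = \frac{140678}{570476} = 140678 \cdot \frac{1}{570476} = \frac{70339}{285238}$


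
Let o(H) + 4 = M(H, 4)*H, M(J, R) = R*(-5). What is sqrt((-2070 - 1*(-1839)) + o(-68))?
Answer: 15*sqrt(5) ≈ 33.541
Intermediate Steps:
M(J, R) = -5*R
o(H) = -4 - 20*H (o(H) = -4 + (-5*4)*H = -4 - 20*H)
sqrt((-2070 - 1*(-1839)) + o(-68)) = sqrt((-2070 - 1*(-1839)) + (-4 - 20*(-68))) = sqrt((-2070 + 1839) + (-4 + 1360)) = sqrt(-231 + 1356) = sqrt(1125) = 15*sqrt(5)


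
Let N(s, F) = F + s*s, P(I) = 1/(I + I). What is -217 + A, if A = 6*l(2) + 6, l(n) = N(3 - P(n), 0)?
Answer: -1325/8 ≈ -165.63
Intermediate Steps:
P(I) = 1/(2*I)
N(s, F) = F + s**2
l(n) = (3 - 1/(2*n))**2 (l(n) = 0 + (3 - 1/(2*n))**2 = (3 - 1/(2*n))**2)
A = 411/8 (A = 6*((1/4)*(-1 + 6*2)**2/2**2) + 6 = 6*((1/4)*(1/4)*(-1 + 12)**2) + 6 = 6*((1/4)*(1/4)*11**2) + 6 = 6*((1/4)*(1/4)*121) + 6 = 6*(121/16) + 6 = 363/8 + 6 = 411/8 ≈ 51.375)
-217 + A = -217 + 411/8 = -1325/8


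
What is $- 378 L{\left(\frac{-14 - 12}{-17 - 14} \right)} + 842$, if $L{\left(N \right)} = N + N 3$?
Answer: $- \frac{13210}{31} \approx -426.13$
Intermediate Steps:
$L{\left(N \right)} = 4 N$ ($L{\left(N \right)} = N + 3 N = 4 N$)
$- 378 L{\left(\frac{-14 - 12}{-17 - 14} \right)} + 842 = - 378 \cdot 4 \frac{-14 - 12}{-17 - 14} + 842 = - 378 \cdot 4 \left(- \frac{26}{-31}\right) + 842 = - 378 \cdot 4 \left(\left(-26\right) \left(- \frac{1}{31}\right)\right) + 842 = - 378 \cdot 4 \cdot \frac{26}{31} + 842 = \left(-378\right) \frac{104}{31} + 842 = - \frac{39312}{31} + 842 = - \frac{13210}{31}$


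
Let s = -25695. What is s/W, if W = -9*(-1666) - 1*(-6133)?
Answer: -45/37 ≈ -1.2162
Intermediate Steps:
W = 21127 (W = 14994 + 6133 = 21127)
s/W = -25695/21127 = -25695*1/21127 = -45/37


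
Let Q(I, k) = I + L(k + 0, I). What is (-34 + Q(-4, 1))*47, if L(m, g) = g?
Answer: -1974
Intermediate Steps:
Q(I, k) = 2*I (Q(I, k) = I + I = 2*I)
(-34 + Q(-4, 1))*47 = (-34 + 2*(-4))*47 = (-34 - 8)*47 = -42*47 = -1974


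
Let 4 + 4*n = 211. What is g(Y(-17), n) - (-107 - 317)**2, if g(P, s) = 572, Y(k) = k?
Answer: -179204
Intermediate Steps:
n = 207/4 (n = -1 + (1/4)*211 = -1 + 211/4 = 207/4 ≈ 51.750)
g(Y(-17), n) - (-107 - 317)**2 = 572 - (-107 - 317)**2 = 572 - 1*(-424)**2 = 572 - 1*179776 = 572 - 179776 = -179204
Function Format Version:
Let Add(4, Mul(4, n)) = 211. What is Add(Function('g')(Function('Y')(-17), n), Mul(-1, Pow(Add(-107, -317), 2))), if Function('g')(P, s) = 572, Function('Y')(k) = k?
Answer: -179204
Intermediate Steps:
n = Rational(207, 4) (n = Add(-1, Mul(Rational(1, 4), 211)) = Add(-1, Rational(211, 4)) = Rational(207, 4) ≈ 51.750)
Add(Function('g')(Function('Y')(-17), n), Mul(-1, Pow(Add(-107, -317), 2))) = Add(572, Mul(-1, Pow(Add(-107, -317), 2))) = Add(572, Mul(-1, Pow(-424, 2))) = Add(572, Mul(-1, 179776)) = Add(572, -179776) = -179204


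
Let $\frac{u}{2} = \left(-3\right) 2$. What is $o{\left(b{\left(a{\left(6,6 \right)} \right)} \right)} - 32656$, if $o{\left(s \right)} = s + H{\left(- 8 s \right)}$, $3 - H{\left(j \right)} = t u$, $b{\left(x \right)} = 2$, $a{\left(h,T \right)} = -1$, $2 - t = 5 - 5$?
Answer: $-32627$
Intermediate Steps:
$t = 2$ ($t = 2 - \left(5 - 5\right) = 2 - 0 = 2 + 0 = 2$)
$u = -12$ ($u = 2 \left(\left(-3\right) 2\right) = 2 \left(-6\right) = -12$)
$H{\left(j \right)} = 27$ ($H{\left(j \right)} = 3 - 2 \left(-12\right) = 3 - -24 = 3 + 24 = 27$)
$o{\left(s \right)} = 27 + s$ ($o{\left(s \right)} = s + 27 = 27 + s$)
$o{\left(b{\left(a{\left(6,6 \right)} \right)} \right)} - 32656 = \left(27 + 2\right) - 32656 = 29 - 32656 = -32627$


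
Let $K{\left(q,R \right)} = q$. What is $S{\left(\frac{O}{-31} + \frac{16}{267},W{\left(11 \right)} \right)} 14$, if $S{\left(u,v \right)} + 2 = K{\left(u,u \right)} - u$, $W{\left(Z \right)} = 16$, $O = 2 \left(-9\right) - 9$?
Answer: $-28$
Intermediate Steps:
$O = -27$ ($O = -18 - 9 = -27$)
$S{\left(u,v \right)} = -2$ ($S{\left(u,v \right)} = -2 + \left(u - u\right) = -2 + 0 = -2$)
$S{\left(\frac{O}{-31} + \frac{16}{267},W{\left(11 \right)} \right)} 14 = \left(-2\right) 14 = -28$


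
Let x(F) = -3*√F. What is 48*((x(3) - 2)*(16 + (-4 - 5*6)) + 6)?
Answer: 2016 + 2592*√3 ≈ 6505.5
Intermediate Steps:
48*((x(3) - 2)*(16 + (-4 - 5*6)) + 6) = 48*((-3*√3 - 2)*(16 + (-4 - 5*6)) + 6) = 48*((-2 - 3*√3)*(16 + (-4 - 30)) + 6) = 48*((-2 - 3*√3)*(16 - 34) + 6) = 48*((-2 - 3*√3)*(-18) + 6) = 48*((36 + 54*√3) + 6) = 48*(42 + 54*√3) = 2016 + 2592*√3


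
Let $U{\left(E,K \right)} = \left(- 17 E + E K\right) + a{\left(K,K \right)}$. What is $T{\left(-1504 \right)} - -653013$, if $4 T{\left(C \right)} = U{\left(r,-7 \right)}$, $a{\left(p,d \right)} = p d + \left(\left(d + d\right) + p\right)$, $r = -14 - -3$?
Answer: $653086$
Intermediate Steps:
$r = -11$ ($r = -14 + 3 = -11$)
$a{\left(p,d \right)} = p + 2 d + d p$ ($a{\left(p,d \right)} = d p + \left(2 d + p\right) = d p + \left(p + 2 d\right) = p + 2 d + d p$)
$U{\left(E,K \right)} = K^{2} - 17 E + 3 K + E K$ ($U{\left(E,K \right)} = \left(- 17 E + E K\right) + \left(K + 2 K + K K\right) = \left(- 17 E + E K\right) + \left(K + 2 K + K^{2}\right) = \left(- 17 E + E K\right) + \left(K^{2} + 3 K\right) = K^{2} - 17 E + 3 K + E K$)
$T{\left(C \right)} = 73$ ($T{\left(C \right)} = \frac{\left(-7\right)^{2} - -187 + 3 \left(-7\right) - -77}{4} = \frac{49 + 187 - 21 + 77}{4} = \frac{1}{4} \cdot 292 = 73$)
$T{\left(-1504 \right)} - -653013 = 73 - -653013 = 73 + 653013 = 653086$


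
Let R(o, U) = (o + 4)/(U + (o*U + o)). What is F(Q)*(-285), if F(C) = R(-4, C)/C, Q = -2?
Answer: 0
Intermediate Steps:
R(o, U) = (4 + o)/(U + o + U*o) (R(o, U) = (4 + o)/(U + (U*o + o)) = (4 + o)/(U + (o + U*o)) = (4 + o)/(U + o + U*o))
F(C) = 0 (F(C) = ((4 - 4)/(C - 4 + C*(-4)))/C = (0/(C - 4 - 4*C))/C = (0/(-4 - 3*C))/C = 0/C = 0)
F(Q)*(-285) = 0*(-285) = 0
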